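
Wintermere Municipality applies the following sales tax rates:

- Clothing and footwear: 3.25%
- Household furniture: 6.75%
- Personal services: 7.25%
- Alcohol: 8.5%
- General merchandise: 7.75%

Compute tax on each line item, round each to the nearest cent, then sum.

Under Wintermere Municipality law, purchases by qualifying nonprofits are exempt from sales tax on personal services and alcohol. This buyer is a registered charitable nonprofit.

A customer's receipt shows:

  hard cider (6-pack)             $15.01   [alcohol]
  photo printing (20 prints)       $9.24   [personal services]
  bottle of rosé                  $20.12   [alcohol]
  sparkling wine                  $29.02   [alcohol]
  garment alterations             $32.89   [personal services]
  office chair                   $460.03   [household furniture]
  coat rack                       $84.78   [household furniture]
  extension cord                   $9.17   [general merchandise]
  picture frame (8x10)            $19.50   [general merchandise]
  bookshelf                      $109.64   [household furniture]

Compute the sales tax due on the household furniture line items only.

Office chair $460.03: household furniture → 6.75% → $31.05
Coat rack $84.78: household furniture → 6.75% → $5.72
Bookshelf $109.64: household furniture → 6.75% → $7.40
Tax on household furniture = $31.05 + $5.72 + $7.40 = $44.17

$44.17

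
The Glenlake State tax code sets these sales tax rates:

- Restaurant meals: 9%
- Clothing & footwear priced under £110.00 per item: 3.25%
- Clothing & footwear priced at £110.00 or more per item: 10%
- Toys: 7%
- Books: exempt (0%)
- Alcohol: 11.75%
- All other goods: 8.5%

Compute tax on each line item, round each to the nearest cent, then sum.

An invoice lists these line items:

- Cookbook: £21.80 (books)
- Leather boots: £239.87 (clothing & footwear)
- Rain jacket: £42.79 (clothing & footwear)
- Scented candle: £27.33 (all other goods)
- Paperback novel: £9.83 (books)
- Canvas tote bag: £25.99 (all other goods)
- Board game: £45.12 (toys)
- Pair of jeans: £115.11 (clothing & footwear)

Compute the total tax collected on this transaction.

Cookbook £21.80: books → 0% → £0.00
Leather boots £239.87: clothing & footwear, £110.00 or more → 10% → £23.99
Rain jacket £42.79: clothing & footwear, under £110.00 → 3.25% → £1.39
Scented candle £27.33: all other goods → 8.5% → £2.32
Paperback novel £9.83: books → 0% → £0.00
Canvas tote bag £25.99: all other goods → 8.5% → £2.21
Board game £45.12: toys → 7% → £3.16
Pair of jeans £115.11: clothing & footwear, £110.00 or more → 10% → £11.51
Total tax = £23.99 + £1.39 + £2.32 + £2.21 + £3.16 + £11.51 = £44.58

£44.58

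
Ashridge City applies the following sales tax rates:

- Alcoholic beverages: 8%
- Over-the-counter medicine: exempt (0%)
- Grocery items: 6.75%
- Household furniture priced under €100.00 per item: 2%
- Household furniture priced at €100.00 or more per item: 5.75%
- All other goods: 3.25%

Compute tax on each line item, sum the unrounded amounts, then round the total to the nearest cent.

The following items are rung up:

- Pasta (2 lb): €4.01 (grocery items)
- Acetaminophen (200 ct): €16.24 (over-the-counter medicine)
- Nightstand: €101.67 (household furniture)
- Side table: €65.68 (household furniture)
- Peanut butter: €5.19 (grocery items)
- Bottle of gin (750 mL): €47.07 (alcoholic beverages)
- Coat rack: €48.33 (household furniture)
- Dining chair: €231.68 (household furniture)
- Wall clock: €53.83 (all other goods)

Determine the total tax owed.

Pasta (2 lb) €4.01: grocery items → 6.75% → €0.270675
Acetaminophen (200 ct) €16.24: over-the-counter medicine → 0% → €0.00
Nightstand €101.67: household furniture, €100.00 or more → 5.75% → €5.846025
Side table €65.68: household furniture, under €100.00 → 2% → €1.3136
Peanut butter €5.19: grocery items → 6.75% → €0.350325
Bottle of gin (750 mL) €47.07: alcoholic beverages → 8% → €3.7656
Coat rack €48.33: household furniture, under €100.00 → 2% → €0.9666
Dining chair €231.68: household furniture, €100.00 or more → 5.75% → €13.3216
Wall clock €53.83: all other goods → 3.25% → €1.749475
Unrounded tax sum = €27.5839 → €27.58

€27.58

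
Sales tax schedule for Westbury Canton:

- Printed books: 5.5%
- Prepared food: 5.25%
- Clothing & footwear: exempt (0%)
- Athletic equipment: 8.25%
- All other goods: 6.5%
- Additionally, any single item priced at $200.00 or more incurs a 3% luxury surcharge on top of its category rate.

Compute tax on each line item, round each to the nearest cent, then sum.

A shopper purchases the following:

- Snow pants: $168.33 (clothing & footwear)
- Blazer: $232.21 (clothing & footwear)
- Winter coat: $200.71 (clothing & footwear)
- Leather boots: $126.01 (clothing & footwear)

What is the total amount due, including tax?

Snow pants $168.33: clothing & footwear → 0% → $0.00
Blazer $232.21: clothing & footwear → 0% + 3% surcharge = 3% → $6.97
Winter coat $200.71: clothing & footwear → 0% + 3% surcharge = 3% → $6.02
Leather boots $126.01: clothing & footwear → 0% → $0.00
Subtotal = $727.26; tax = $12.99; total due = $740.25

$740.25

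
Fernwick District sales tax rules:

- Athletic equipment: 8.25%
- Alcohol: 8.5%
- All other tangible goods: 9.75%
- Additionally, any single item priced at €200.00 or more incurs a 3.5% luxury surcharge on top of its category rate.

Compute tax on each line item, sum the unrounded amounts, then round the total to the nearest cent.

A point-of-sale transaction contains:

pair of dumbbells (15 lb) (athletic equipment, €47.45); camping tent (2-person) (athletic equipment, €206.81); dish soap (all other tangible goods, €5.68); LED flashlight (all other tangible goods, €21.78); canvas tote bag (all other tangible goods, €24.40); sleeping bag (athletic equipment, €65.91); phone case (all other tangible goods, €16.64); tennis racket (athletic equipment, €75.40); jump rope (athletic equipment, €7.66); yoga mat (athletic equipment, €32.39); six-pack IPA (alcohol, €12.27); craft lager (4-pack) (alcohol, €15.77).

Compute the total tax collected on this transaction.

Pair of dumbbells (15 lb) €47.45: athletic equipment → 8.25% → €3.914625
Camping tent (2-person) €206.81: athletic equipment → 8.25% + 3.5% surcharge = 11.75% → €24.300175
Dish soap €5.68: all other tangible goods → 9.75% → €0.5538
LED flashlight €21.78: all other tangible goods → 9.75% → €2.12355
Canvas tote bag €24.40: all other tangible goods → 9.75% → €2.379
Sleeping bag €65.91: athletic equipment → 8.25% → €5.437575
Phone case €16.64: all other tangible goods → 9.75% → €1.6224
Tennis racket €75.40: athletic equipment → 8.25% → €6.2205
Jump rope €7.66: athletic equipment → 8.25% → €0.63195
Yoga mat €32.39: athletic equipment → 8.25% → €2.672175
Six-pack IPA €12.27: alcohol → 8.5% → €1.04295
Craft lager (4-pack) €15.77: alcohol → 8.5% → €1.34045
Unrounded tax sum = €52.23915 → €52.24

€52.24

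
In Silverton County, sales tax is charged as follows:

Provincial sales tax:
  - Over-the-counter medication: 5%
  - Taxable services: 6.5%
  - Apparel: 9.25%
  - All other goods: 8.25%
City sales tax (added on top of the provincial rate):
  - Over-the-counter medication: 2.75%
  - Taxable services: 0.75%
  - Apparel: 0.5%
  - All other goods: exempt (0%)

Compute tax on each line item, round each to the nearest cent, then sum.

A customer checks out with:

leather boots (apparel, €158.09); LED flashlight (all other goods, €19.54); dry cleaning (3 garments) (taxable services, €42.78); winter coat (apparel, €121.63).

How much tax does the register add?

€31.98

Leather boots €158.09: apparel → 9.25% + 0.5% city = 9.75% → €15.41
LED flashlight €19.54: all other goods → 8.25% + 0% city = 8.25% → €1.61
Dry cleaning (3 garments) €42.78: taxable services → 6.5% + 0.75% city = 7.25% → €3.10
Winter coat €121.63: apparel → 9.25% + 0.5% city = 9.75% → €11.86
Total tax = €15.41 + €1.61 + €3.10 + €11.86 = €31.98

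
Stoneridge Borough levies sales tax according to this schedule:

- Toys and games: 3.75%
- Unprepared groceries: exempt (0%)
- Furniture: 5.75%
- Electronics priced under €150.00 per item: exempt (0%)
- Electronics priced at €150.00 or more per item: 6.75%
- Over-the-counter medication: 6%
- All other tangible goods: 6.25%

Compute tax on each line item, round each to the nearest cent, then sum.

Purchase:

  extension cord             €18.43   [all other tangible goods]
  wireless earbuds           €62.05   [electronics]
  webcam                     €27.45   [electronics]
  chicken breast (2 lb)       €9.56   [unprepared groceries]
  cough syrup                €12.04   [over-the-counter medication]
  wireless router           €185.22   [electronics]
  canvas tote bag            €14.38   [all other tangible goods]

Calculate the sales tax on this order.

Extension cord €18.43: all other tangible goods → 6.25% → €1.15
Wireless earbuds €62.05: electronics, under €150.00 → 0% → €0.00
Webcam €27.45: electronics, under €150.00 → 0% → €0.00
Chicken breast (2 lb) €9.56: unprepared groceries → 0% → €0.00
Cough syrup €12.04: over-the-counter medication → 6% → €0.72
Wireless router €185.22: electronics, €150.00 or more → 6.75% → €12.50
Canvas tote bag €14.38: all other tangible goods → 6.25% → €0.90
Total tax = €1.15 + €0.72 + €12.50 + €0.90 = €15.27

€15.27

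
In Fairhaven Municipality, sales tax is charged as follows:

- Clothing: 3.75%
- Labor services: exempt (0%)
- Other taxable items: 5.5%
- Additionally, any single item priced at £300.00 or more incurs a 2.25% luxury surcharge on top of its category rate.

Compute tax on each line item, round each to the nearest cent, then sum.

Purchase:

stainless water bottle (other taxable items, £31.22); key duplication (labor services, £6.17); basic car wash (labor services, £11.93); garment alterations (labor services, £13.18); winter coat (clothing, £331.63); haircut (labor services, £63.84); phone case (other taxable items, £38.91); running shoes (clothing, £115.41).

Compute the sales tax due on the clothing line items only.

Winter coat £331.63: clothing → 3.75% + 2.25% surcharge = 6% → £19.90
Running shoes £115.41: clothing → 3.75% → £4.33
Tax on clothing = £19.90 + £4.33 = £24.23

£24.23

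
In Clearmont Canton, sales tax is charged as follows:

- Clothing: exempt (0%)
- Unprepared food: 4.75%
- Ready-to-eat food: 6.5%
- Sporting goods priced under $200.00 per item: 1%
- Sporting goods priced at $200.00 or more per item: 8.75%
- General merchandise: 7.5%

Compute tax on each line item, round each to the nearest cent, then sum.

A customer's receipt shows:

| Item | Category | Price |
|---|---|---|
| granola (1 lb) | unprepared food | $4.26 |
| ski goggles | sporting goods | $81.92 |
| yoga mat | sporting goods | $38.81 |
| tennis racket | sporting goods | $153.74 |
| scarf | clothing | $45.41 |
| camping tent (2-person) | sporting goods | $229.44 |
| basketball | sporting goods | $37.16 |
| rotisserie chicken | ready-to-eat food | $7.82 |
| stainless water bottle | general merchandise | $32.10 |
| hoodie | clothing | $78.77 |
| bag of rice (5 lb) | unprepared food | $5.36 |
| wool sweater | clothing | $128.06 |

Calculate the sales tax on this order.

Granola (1 lb) $4.26: unprepared food → 4.75% → $0.20
Ski goggles $81.92: sporting goods, under $200.00 → 1% → $0.82
Yoga mat $38.81: sporting goods, under $200.00 → 1% → $0.39
Tennis racket $153.74: sporting goods, under $200.00 → 1% → $1.54
Scarf $45.41: clothing → 0% → $0.00
Camping tent (2-person) $229.44: sporting goods, $200.00 or more → 8.75% → $20.08
Basketball $37.16: sporting goods, under $200.00 → 1% → $0.37
Rotisserie chicken $7.82: ready-to-eat food → 6.5% → $0.51
Stainless water bottle $32.10: general merchandise → 7.5% → $2.41
Hoodie $78.77: clothing → 0% → $0.00
Bag of rice (5 lb) $5.36: unprepared food → 4.75% → $0.25
Wool sweater $128.06: clothing → 0% → $0.00
Total tax = $0.20 + $0.82 + $0.39 + $1.54 + $20.08 + $0.37 + $0.51 + $2.41 + $0.25 = $26.57

$26.57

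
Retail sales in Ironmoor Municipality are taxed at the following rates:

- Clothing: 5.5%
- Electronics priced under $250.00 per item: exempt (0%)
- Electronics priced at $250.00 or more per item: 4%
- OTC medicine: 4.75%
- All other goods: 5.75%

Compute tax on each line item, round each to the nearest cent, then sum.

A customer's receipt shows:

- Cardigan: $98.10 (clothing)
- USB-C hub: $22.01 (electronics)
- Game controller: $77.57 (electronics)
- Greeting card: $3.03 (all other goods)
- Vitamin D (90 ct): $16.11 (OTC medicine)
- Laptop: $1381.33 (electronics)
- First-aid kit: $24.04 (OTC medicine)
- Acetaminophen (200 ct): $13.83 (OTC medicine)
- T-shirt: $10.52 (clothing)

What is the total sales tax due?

$63.97

Cardigan $98.10: clothing → 5.5% → $5.40
USB-C hub $22.01: electronics, under $250.00 → 0% → $0.00
Game controller $77.57: electronics, under $250.00 → 0% → $0.00
Greeting card $3.03: all other goods → 5.75% → $0.17
Vitamin D (90 ct) $16.11: OTC medicine → 4.75% → $0.77
Laptop $1381.33: electronics, $250.00 or more → 4% → $55.25
First-aid kit $24.04: OTC medicine → 4.75% → $1.14
Acetaminophen (200 ct) $13.83: OTC medicine → 4.75% → $0.66
T-shirt $10.52: clothing → 5.5% → $0.58
Total tax = $5.40 + $0.17 + $0.77 + $55.25 + $1.14 + $0.66 + $0.58 = $63.97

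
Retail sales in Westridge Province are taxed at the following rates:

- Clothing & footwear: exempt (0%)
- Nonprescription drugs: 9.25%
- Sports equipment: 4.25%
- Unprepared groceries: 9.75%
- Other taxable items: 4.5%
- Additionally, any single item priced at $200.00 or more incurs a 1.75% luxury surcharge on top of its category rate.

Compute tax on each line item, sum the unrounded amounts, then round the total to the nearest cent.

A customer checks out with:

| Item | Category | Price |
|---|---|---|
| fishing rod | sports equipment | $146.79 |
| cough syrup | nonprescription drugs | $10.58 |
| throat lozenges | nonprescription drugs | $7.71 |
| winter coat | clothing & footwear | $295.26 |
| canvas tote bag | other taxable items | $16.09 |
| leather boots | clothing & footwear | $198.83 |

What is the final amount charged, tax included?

Fishing rod $146.79: sports equipment → 4.25% → $6.238575
Cough syrup $10.58: nonprescription drugs → 9.25% → $0.97865
Throat lozenges $7.71: nonprescription drugs → 9.25% → $0.713175
Winter coat $295.26: clothing & footwear → 0% + 1.75% surcharge = 1.75% → $5.16705
Canvas tote bag $16.09: other taxable items → 4.5% → $0.72405
Leather boots $198.83: clothing & footwear → 0% → $0.00
Subtotal = $675.26; unrounded tax = $13.8215 → $13.82; total due = $689.08

$689.08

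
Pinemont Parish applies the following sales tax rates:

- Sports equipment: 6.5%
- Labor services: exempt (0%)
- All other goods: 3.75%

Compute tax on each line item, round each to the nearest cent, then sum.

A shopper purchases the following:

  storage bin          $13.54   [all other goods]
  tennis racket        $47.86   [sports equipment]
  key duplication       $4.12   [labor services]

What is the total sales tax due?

Storage bin $13.54: all other goods → 3.75% → $0.51
Tennis racket $47.86: sports equipment → 6.5% → $3.11
Key duplication $4.12: labor services → 0% → $0.00
Total tax = $0.51 + $3.11 = $3.62

$3.62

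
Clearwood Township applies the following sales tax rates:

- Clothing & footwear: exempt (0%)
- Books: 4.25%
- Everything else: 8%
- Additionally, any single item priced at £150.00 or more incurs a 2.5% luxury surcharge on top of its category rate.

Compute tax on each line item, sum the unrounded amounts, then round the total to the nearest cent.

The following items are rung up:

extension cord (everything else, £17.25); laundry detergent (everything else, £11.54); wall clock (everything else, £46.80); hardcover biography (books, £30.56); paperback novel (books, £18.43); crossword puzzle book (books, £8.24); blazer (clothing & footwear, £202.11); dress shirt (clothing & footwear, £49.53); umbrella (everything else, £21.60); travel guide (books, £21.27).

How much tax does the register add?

Extension cord £17.25: everything else → 8% → £1.38
Laundry detergent £11.54: everything else → 8% → £0.9232
Wall clock £46.80: everything else → 8% → £3.744
Hardcover biography £30.56: books → 4.25% → £1.2988
Paperback novel £18.43: books → 4.25% → £0.783275
Crossword puzzle book £8.24: books → 4.25% → £0.3502
Blazer £202.11: clothing & footwear → 0% + 2.5% surcharge = 2.5% → £5.05275
Dress shirt £49.53: clothing & footwear → 0% → £0.00
Umbrella £21.60: everything else → 8% → £1.728
Travel guide £21.27: books → 4.25% → £0.903975
Unrounded tax sum = £16.1642 → £16.16

£16.16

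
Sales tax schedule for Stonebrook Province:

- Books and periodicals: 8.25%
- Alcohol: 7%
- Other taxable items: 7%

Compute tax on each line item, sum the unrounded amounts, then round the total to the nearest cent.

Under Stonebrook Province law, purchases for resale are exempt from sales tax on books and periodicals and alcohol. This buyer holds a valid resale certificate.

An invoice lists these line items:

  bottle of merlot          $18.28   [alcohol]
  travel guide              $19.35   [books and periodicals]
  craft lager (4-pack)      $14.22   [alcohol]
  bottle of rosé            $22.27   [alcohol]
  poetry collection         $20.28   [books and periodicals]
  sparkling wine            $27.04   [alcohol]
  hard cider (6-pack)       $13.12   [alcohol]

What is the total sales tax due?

$0.00

Bottle of merlot $18.28: alcohol, buyer-exempt → 0% → $0.00
Travel guide $19.35: books and periodicals, buyer-exempt → 0% → $0.00
Craft lager (4-pack) $14.22: alcohol, buyer-exempt → 0% → $0.00
Bottle of rosé $22.27: alcohol, buyer-exempt → 0% → $0.00
Poetry collection $20.28: books and periodicals, buyer-exempt → 0% → $0.00
Sparkling wine $27.04: alcohol, buyer-exempt → 0% → $0.00
Hard cider (6-pack) $13.12: alcohol, buyer-exempt → 0% → $0.00
Unrounded tax sum = $0.00 → $0.00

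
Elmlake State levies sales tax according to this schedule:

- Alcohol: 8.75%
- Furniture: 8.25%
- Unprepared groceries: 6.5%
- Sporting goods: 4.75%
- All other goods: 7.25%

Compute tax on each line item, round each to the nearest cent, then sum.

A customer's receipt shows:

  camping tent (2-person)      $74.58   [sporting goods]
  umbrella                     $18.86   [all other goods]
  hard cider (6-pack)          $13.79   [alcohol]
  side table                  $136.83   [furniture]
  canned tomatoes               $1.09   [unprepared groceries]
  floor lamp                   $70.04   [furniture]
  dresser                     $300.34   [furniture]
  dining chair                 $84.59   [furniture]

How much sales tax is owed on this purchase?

Camping tent (2-person) $74.58: sporting goods → 4.75% → $3.54
Umbrella $18.86: all other goods → 7.25% → $1.37
Hard cider (6-pack) $13.79: alcohol → 8.75% → $1.21
Side table $136.83: furniture → 8.25% → $11.29
Canned tomatoes $1.09: unprepared groceries → 6.5% → $0.07
Floor lamp $70.04: furniture → 8.25% → $5.78
Dresser $300.34: furniture → 8.25% → $24.78
Dining chair $84.59: furniture → 8.25% → $6.98
Total tax = $3.54 + $1.37 + $1.21 + $11.29 + $0.07 + $5.78 + $24.78 + $6.98 = $55.02

$55.02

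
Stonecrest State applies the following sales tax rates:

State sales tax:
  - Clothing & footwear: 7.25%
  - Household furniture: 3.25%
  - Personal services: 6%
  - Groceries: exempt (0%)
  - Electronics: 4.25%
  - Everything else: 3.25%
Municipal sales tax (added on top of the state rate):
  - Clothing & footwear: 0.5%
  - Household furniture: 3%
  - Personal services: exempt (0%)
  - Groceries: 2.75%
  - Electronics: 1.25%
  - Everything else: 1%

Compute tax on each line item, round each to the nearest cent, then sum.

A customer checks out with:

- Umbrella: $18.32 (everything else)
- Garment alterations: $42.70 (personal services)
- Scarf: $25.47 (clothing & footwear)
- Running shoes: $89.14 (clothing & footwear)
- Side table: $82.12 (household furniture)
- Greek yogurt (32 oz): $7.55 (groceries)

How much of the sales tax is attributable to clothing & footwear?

$8.88

Scarf $25.47: clothing & footwear → 7.25% + 0.5% municipal = 7.75% → $1.97
Running shoes $89.14: clothing & footwear → 7.25% + 0.5% municipal = 7.75% → $6.91
Tax on clothing & footwear = $1.97 + $6.91 = $8.88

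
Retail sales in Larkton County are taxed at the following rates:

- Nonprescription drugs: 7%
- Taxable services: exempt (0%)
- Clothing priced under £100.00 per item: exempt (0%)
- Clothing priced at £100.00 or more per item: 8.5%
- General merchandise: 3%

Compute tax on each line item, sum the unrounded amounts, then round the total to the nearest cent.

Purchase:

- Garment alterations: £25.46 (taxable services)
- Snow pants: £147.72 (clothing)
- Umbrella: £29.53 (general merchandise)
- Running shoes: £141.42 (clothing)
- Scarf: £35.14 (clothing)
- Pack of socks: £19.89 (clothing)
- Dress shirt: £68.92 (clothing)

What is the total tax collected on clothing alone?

Snow pants £147.72: clothing, £100.00 or more → 8.5% → £12.5562
Running shoes £141.42: clothing, £100.00 or more → 8.5% → £12.0207
Scarf £35.14: clothing, under £100.00 → 0% → £0.00
Pack of socks £19.89: clothing, under £100.00 → 0% → £0.00
Dress shirt £68.92: clothing, under £100.00 → 0% → £0.00
Tax on clothing: unrounded sum = £24.5769 → £24.58

£24.58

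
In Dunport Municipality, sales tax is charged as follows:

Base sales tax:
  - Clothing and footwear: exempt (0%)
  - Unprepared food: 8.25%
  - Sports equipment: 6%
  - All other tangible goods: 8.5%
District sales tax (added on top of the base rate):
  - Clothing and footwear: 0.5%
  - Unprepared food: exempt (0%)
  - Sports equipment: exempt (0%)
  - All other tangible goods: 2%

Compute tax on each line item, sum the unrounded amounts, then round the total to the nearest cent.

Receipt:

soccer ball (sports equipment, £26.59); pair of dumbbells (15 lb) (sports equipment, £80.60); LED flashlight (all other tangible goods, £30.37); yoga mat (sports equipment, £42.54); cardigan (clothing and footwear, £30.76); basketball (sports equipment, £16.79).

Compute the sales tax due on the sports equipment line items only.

Soccer ball £26.59: sports equipment → 6% + 0% district = 6% → £1.5954
Pair of dumbbells (15 lb) £80.60: sports equipment → 6% + 0% district = 6% → £4.836
Yoga mat £42.54: sports equipment → 6% + 0% district = 6% → £2.5524
Basketball £16.79: sports equipment → 6% + 0% district = 6% → £1.0074
Tax on sports equipment: unrounded sum = £9.9912 → £9.99

£9.99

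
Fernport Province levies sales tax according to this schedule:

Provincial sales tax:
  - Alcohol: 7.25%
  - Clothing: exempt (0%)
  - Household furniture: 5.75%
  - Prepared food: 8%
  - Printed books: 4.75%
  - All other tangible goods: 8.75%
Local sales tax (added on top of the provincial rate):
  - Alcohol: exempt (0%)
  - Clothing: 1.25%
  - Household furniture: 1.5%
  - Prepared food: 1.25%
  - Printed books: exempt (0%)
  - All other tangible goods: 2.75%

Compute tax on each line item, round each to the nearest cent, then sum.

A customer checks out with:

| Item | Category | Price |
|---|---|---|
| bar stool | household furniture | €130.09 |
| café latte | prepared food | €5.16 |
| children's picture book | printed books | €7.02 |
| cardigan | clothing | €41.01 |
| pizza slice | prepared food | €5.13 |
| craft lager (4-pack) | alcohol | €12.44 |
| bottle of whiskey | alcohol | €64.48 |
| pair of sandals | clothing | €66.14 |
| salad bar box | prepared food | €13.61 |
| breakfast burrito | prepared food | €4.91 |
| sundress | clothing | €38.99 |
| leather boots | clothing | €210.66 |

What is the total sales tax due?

€22.45

Bar stool €130.09: household furniture → 5.75% + 1.5% local = 7.25% → €9.43
Café latte €5.16: prepared food → 8% + 1.25% local = 9.25% → €0.48
Children's picture book €7.02: printed books → 4.75% + 0% local = 4.75% → €0.33
Cardigan €41.01: clothing → 0% + 1.25% local = 1.25% → €0.51
Pizza slice €5.13: prepared food → 8% + 1.25% local = 9.25% → €0.47
Craft lager (4-pack) €12.44: alcohol → 7.25% + 0% local = 7.25% → €0.90
Bottle of whiskey €64.48: alcohol → 7.25% + 0% local = 7.25% → €4.67
Pair of sandals €66.14: clothing → 0% + 1.25% local = 1.25% → €0.83
Salad bar box €13.61: prepared food → 8% + 1.25% local = 9.25% → €1.26
Breakfast burrito €4.91: prepared food → 8% + 1.25% local = 9.25% → €0.45
Sundress €38.99: clothing → 0% + 1.25% local = 1.25% → €0.49
Leather boots €210.66: clothing → 0% + 1.25% local = 1.25% → €2.63
Total tax = €9.43 + €0.48 + €0.33 + €0.51 + €0.47 + €0.90 + €4.67 + €0.83 + €1.26 + €0.45 + €0.49 + €2.63 = €22.45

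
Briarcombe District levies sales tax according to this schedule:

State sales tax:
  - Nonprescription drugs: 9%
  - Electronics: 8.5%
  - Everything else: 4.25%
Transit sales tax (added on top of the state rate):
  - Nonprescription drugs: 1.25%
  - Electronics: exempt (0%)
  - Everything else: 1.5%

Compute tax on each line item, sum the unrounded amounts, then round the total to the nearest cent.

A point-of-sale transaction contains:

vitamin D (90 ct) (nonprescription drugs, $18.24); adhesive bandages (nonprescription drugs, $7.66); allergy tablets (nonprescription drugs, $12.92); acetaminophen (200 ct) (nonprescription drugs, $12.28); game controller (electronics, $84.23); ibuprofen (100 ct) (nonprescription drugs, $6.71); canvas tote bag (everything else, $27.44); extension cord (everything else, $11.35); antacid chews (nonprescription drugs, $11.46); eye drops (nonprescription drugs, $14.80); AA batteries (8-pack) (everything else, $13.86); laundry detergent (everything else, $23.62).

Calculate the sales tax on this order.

$20.16

Vitamin D (90 ct) $18.24: nonprescription drugs → 9% + 1.25% transit = 10.25% → $1.8696
Adhesive bandages $7.66: nonprescription drugs → 9% + 1.25% transit = 10.25% → $0.78515
Allergy tablets $12.92: nonprescription drugs → 9% + 1.25% transit = 10.25% → $1.3243
Acetaminophen (200 ct) $12.28: nonprescription drugs → 9% + 1.25% transit = 10.25% → $1.2587
Game controller $84.23: electronics → 8.5% + 0% transit = 8.5% → $7.15955
Ibuprofen (100 ct) $6.71: nonprescription drugs → 9% + 1.25% transit = 10.25% → $0.687775
Canvas tote bag $27.44: everything else → 4.25% + 1.5% transit = 5.75% → $1.5778
Extension cord $11.35: everything else → 4.25% + 1.5% transit = 5.75% → $0.652625
Antacid chews $11.46: nonprescription drugs → 9% + 1.25% transit = 10.25% → $1.17465
Eye drops $14.80: nonprescription drugs → 9% + 1.25% transit = 10.25% → $1.517
AA batteries (8-pack) $13.86: everything else → 4.25% + 1.5% transit = 5.75% → $0.79695
Laundry detergent $23.62: everything else → 4.25% + 1.5% transit = 5.75% → $1.35815
Unrounded tax sum = $20.16225 → $20.16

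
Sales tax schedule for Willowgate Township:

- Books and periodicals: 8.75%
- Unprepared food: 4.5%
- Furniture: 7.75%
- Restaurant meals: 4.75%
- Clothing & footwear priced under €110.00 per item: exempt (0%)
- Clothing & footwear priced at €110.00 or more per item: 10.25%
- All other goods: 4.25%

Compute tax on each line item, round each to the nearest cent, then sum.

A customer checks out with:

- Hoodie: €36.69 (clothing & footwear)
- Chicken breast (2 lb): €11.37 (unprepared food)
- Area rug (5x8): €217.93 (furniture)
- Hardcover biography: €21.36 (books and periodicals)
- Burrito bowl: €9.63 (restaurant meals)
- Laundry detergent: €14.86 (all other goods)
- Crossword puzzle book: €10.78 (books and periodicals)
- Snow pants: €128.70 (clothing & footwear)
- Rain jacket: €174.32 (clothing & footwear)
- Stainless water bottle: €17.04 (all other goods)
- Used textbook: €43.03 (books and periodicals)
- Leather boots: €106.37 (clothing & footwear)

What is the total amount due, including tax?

Hoodie €36.69: clothing & footwear, under €110.00 → 0% → €0.00
Chicken breast (2 lb) €11.37: unprepared food → 4.5% → €0.51
Area rug (5x8) €217.93: furniture → 7.75% → €16.89
Hardcover biography €21.36: books and periodicals → 8.75% → €1.87
Burrito bowl €9.63: restaurant meals → 4.75% → €0.46
Laundry detergent €14.86: all other goods → 4.25% → €0.63
Crossword puzzle book €10.78: books and periodicals → 8.75% → €0.94
Snow pants €128.70: clothing & footwear, €110.00 or more → 10.25% → €13.19
Rain jacket €174.32: clothing & footwear, €110.00 or more → 10.25% → €17.87
Stainless water bottle €17.04: all other goods → 4.25% → €0.72
Used textbook €43.03: books and periodicals → 8.75% → €3.77
Leather boots €106.37: clothing & footwear, under €110.00 → 0% → €0.00
Subtotal = €792.08; tax = €56.85; total due = €848.93

€848.93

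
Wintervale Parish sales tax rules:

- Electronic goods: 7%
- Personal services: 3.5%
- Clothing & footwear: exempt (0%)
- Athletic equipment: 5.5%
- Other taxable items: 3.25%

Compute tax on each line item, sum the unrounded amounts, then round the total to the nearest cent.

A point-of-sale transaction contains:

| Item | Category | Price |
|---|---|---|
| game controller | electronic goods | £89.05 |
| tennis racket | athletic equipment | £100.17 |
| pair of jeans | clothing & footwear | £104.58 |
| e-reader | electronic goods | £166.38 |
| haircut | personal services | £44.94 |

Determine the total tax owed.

£24.96

Game controller £89.05: electronic goods → 7% → £6.2335
Tennis racket £100.17: athletic equipment → 5.5% → £5.50935
Pair of jeans £104.58: clothing & footwear → 0% → £0.00
E-reader £166.38: electronic goods → 7% → £11.6466
Haircut £44.94: personal services → 3.5% → £1.5729
Unrounded tax sum = £24.96235 → £24.96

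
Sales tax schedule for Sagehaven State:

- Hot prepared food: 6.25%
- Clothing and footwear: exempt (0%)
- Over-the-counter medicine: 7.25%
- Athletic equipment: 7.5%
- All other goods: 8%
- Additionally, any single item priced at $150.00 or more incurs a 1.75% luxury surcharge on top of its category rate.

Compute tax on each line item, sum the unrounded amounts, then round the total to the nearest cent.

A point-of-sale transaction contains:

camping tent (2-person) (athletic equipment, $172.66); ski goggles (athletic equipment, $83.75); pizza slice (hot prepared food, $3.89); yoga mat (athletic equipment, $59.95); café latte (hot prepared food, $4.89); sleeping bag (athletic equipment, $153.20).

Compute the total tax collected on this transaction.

$41.47

Camping tent (2-person) $172.66: athletic equipment → 7.5% + 1.75% surcharge = 9.25% → $15.97105
Ski goggles $83.75: athletic equipment → 7.5% → $6.28125
Pizza slice $3.89: hot prepared food → 6.25% → $0.243125
Yoga mat $59.95: athletic equipment → 7.5% → $4.49625
Café latte $4.89: hot prepared food → 6.25% → $0.305625
Sleeping bag $153.20: athletic equipment → 7.5% + 1.75% surcharge = 9.25% → $14.171
Unrounded tax sum = $41.4683 → $41.47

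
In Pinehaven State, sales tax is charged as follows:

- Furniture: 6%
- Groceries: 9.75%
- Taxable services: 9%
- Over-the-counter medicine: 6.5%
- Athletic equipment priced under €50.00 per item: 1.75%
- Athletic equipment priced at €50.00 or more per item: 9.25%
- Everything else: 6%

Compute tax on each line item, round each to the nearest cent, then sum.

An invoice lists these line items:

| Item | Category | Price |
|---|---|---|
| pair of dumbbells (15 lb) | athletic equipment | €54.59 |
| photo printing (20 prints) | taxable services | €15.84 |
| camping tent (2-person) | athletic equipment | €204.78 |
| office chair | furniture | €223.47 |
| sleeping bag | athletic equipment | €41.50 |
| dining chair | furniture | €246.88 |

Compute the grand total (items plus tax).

Pair of dumbbells (15 lb) €54.59: athletic equipment, €50.00 or more → 9.25% → €5.05
Photo printing (20 prints) €15.84: taxable services → 9% → €1.43
Camping tent (2-person) €204.78: athletic equipment, €50.00 or more → 9.25% → €18.94
Office chair €223.47: furniture → 6% → €13.41
Sleeping bag €41.50: athletic equipment, under €50.00 → 1.75% → €0.73
Dining chair €246.88: furniture → 6% → €14.81
Subtotal = €787.06; tax = €54.37; total due = €841.43

€841.43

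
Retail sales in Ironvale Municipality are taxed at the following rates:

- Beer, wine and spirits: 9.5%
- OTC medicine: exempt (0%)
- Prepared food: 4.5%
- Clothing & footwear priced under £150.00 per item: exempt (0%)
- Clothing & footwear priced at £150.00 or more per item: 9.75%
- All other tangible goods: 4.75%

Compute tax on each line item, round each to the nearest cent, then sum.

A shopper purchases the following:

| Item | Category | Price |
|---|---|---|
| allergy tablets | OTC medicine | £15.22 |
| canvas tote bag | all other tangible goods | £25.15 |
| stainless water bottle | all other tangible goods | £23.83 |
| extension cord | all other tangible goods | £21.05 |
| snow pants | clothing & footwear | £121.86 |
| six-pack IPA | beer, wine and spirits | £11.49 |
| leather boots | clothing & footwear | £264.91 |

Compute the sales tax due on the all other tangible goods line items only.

£3.32

Canvas tote bag £25.15: all other tangible goods → 4.75% → £1.19
Stainless water bottle £23.83: all other tangible goods → 4.75% → £1.13
Extension cord £21.05: all other tangible goods → 4.75% → £1.00
Tax on all other tangible goods = £1.19 + £1.13 + £1.00 = £3.32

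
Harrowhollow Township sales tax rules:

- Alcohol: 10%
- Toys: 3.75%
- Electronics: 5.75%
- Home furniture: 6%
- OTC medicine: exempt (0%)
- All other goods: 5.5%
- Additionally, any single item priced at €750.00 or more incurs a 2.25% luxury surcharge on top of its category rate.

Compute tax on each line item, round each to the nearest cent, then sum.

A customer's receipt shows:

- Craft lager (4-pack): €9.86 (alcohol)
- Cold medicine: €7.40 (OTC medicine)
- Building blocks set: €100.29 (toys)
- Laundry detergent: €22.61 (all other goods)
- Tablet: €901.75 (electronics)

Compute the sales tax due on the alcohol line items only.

€0.99

Craft lager (4-pack) €9.86: alcohol → 10% → €0.99
Tax on alcohol = €0.99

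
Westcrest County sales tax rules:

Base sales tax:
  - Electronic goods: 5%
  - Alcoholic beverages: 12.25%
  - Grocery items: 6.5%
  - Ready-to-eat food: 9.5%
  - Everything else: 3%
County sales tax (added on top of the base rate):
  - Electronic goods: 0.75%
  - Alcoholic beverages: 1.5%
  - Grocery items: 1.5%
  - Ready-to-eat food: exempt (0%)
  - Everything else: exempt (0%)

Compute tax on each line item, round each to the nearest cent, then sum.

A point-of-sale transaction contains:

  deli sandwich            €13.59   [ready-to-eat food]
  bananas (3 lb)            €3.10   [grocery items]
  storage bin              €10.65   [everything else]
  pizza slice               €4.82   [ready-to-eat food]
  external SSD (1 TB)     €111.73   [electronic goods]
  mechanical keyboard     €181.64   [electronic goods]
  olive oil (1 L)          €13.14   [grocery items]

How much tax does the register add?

€20.23

Deli sandwich €13.59: ready-to-eat food → 9.5% + 0% county = 9.5% → €1.29
Bananas (3 lb) €3.10: grocery items → 6.5% + 1.5% county = 8% → €0.25
Storage bin €10.65: everything else → 3% + 0% county = 3% → €0.32
Pizza slice €4.82: ready-to-eat food → 9.5% + 0% county = 9.5% → €0.46
External SSD (1 TB) €111.73: electronic goods → 5% + 0.75% county = 5.75% → €6.42
Mechanical keyboard €181.64: electronic goods → 5% + 0.75% county = 5.75% → €10.44
Olive oil (1 L) €13.14: grocery items → 6.5% + 1.5% county = 8% → €1.05
Total tax = €1.29 + €0.25 + €0.32 + €0.46 + €6.42 + €10.44 + €1.05 = €20.23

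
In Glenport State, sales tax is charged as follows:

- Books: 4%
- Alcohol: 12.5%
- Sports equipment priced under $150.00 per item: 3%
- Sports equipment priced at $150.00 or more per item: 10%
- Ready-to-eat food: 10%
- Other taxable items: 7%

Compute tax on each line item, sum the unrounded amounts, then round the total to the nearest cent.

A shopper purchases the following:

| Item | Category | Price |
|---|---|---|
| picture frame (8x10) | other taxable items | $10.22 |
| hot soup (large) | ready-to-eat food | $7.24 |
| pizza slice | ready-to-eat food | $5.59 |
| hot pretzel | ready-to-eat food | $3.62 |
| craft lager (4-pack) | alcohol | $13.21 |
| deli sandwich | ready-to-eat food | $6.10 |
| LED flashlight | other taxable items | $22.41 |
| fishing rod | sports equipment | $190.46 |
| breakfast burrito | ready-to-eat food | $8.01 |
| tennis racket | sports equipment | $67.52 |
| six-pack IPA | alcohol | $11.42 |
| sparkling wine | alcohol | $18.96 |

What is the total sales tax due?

$31.86

Picture frame (8x10) $10.22: other taxable items → 7% → $0.7154
Hot soup (large) $7.24: ready-to-eat food → 10% → $0.724
Pizza slice $5.59: ready-to-eat food → 10% → $0.559
Hot pretzel $3.62: ready-to-eat food → 10% → $0.362
Craft lager (4-pack) $13.21: alcohol → 12.5% → $1.65125
Deli sandwich $6.10: ready-to-eat food → 10% → $0.61
LED flashlight $22.41: other taxable items → 7% → $1.5687
Fishing rod $190.46: sports equipment, $150.00 or more → 10% → $19.046
Breakfast burrito $8.01: ready-to-eat food → 10% → $0.801
Tennis racket $67.52: sports equipment, under $150.00 → 3% → $2.0256
Six-pack IPA $11.42: alcohol → 12.5% → $1.4275
Sparkling wine $18.96: alcohol → 12.5% → $2.37
Unrounded tax sum = $31.86045 → $31.86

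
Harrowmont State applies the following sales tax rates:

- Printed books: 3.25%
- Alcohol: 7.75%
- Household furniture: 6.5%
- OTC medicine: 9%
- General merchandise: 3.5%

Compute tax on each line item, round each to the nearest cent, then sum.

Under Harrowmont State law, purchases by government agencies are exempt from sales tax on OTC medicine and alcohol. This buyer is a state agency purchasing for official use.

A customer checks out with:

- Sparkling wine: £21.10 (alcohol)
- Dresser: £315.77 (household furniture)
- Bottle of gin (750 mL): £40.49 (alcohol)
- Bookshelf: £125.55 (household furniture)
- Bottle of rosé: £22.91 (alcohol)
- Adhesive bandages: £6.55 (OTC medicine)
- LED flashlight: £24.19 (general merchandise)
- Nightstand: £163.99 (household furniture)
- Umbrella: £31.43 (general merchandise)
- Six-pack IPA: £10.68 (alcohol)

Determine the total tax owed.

Sparkling wine £21.10: alcohol, buyer-exempt → 0% → £0.00
Dresser £315.77: household furniture → 6.5% → £20.53
Bottle of gin (750 mL) £40.49: alcohol, buyer-exempt → 0% → £0.00
Bookshelf £125.55: household furniture → 6.5% → £8.16
Bottle of rosé £22.91: alcohol, buyer-exempt → 0% → £0.00
Adhesive bandages £6.55: OTC medicine, buyer-exempt → 0% → £0.00
LED flashlight £24.19: general merchandise → 3.5% → £0.85
Nightstand £163.99: household furniture → 6.5% → £10.66
Umbrella £31.43: general merchandise → 3.5% → £1.10
Six-pack IPA £10.68: alcohol, buyer-exempt → 0% → £0.00
Total tax = £20.53 + £8.16 + £0.85 + £10.66 + £1.10 = £41.30

£41.30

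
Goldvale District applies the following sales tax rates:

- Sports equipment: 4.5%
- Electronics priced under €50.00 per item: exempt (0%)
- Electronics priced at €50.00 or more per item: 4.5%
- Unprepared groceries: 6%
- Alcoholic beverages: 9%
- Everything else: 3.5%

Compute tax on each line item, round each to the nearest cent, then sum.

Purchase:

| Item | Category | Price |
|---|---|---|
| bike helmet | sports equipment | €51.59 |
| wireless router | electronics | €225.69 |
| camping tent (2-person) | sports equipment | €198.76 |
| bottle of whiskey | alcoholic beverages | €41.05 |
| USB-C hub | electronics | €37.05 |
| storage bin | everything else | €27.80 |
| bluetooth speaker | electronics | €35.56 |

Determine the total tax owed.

Bike helmet €51.59: sports equipment → 4.5% → €2.32
Wireless router €225.69: electronics, €50.00 or more → 4.5% → €10.16
Camping tent (2-person) €198.76: sports equipment → 4.5% → €8.94
Bottle of whiskey €41.05: alcoholic beverages → 9% → €3.69
USB-C hub €37.05: electronics, under €50.00 → 0% → €0.00
Storage bin €27.80: everything else → 3.5% → €0.97
Bluetooth speaker €35.56: electronics, under €50.00 → 0% → €0.00
Total tax = €2.32 + €10.16 + €8.94 + €3.69 + €0.97 = €26.08

€26.08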